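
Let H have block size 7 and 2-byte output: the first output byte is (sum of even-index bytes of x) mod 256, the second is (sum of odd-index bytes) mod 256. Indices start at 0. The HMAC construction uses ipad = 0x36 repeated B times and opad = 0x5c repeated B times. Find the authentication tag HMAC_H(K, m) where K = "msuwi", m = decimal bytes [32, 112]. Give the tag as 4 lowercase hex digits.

Key "msuwi" = 6d 73 75 77 69 is 5 bytes ≤ B = 7; zero-pad to 7 bytes: K' = 6d 73 75 77 69 00 00.
K' ⊕ ipad = 5b 45 43 41 5f 36 36.  K' ⊕ opad = 31 2f 29 2b 35 5c 5c.
Inner input = (K'⊕ipad) ∥ m = 5b 45 43 41 5f 36 36 ∥ 20 70.
Inner hash: even-index sum = 419 mod 256 = 163; odd-index sum = 220 mod 256 = 220 → a3 dc.
Outer input = (K'⊕opad) ∥ inner = 31 2f 29 2b 35 5c 5c ∥ a3 dc.
Outer hash (tag): even-index sum = 455 mod 256 = 199; odd-index sum = 345 mod 256 = 89 → c7 59.

c759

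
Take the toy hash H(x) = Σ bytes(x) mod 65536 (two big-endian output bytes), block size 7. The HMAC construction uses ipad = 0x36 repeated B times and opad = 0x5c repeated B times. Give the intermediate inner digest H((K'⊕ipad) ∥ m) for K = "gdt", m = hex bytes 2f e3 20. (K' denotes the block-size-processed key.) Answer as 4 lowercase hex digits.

Key "gdt" = 67 64 74 is 3 bytes ≤ B = 7; zero-pad to 7 bytes: K' = 67 64 74 00 00 00 00.
K' ⊕ ipad = 51 52 42 36 36 36 36.
Inner input = 51 52 42 36 36 36 36 ∥ 2f e3 20.
Inner hash: sum = 81+82+66+54+54+54+54+47+227+32 = 751 → 02 ef.

02ef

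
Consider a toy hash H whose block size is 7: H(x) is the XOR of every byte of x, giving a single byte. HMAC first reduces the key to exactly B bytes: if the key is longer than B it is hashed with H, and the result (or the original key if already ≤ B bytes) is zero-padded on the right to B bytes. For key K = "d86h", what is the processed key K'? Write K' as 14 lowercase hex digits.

Key "d86h" = 64 38 36 68 is 4 bytes ≤ B = 7; zero-pad to 7 bytes: K' = 64 38 36 68 00 00 00.

64383668000000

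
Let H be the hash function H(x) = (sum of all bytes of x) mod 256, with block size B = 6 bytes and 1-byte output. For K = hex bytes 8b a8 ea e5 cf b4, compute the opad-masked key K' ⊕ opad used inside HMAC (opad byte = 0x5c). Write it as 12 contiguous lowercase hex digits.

d7f4b6b993e8

Key hex bytes 8b a8 ea e5 cf b4 is exactly B = 6 bytes: K' = 8b a8 ea e5 cf b4.
XOR each byte with 0x5c: 8b⊕5c=d7, a8⊕5c=f4, ea⊕5c=b6, e5⊕5c=b9, cf⊕5c=93, b4⊕5c=e8.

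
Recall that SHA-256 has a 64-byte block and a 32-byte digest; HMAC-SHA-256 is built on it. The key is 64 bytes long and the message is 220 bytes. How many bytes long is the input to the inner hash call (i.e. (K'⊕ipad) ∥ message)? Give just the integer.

284

Key is 64 ≤ 64 bytes, zero-padded: |K'| = 64.
Inner input = (K'⊕ipad) ∥ m → 64 + 220 = 284 bytes.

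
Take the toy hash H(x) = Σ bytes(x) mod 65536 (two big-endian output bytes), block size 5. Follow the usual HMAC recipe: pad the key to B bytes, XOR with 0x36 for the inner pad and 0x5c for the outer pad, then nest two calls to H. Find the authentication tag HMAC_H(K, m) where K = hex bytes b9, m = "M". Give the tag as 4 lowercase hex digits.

Key hex bytes b9 is 1 byte ≤ B = 5; zero-pad to 5 bytes: K' = b9 00 00 00 00.
K' ⊕ ipad = 8f 36 36 36 36.  K' ⊕ opad = e5 5c 5c 5c 5c.
Inner input = (K'⊕ipad) ∥ m = 8f 36 36 36 36 ∥ 4d.
Inner hash: sum = 143+54+54+54+54+77 = 436 → 01 b4.
Outer input = (K'⊕opad) ∥ inner = e5 5c 5c 5c 5c ∥ 01 b4.
Outer hash (tag): sum = 229+92+92+92+92+1+180 = 778 → 03 0a.

030a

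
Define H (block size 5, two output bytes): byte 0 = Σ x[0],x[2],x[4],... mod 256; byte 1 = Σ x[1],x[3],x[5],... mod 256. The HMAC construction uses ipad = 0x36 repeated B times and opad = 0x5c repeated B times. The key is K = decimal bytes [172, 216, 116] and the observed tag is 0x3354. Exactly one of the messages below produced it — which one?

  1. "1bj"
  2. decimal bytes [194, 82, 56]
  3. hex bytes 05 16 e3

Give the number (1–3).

Key decimal bytes [172, 216, 116] = ac d8 74 is 3 bytes ≤ B = 5; zero-pad to 5 bytes: K' = ac d8 74 00 00.
K' ⊕ ipad = 9a ee 42 36 36; K' ⊕ opad = f0 84 28 5c 5c.
m1: inner = H(9a ee 42 36 36 31 62 6a) = 74 bf; tag = H(f0 84 28 5c 5c 74 bf) = 3354 ← matches
m2: inner = H(9a ee 42 36 36 c2 52 38) = 64 1e; tag = H(f0 84 28 5c 5c 64 1e) = 9244
m3: inner = H(9a ee 42 36 36 05 16 e3) = 28 0c; tag = H(f0 84 28 5c 5c 28 0c) = 8008

1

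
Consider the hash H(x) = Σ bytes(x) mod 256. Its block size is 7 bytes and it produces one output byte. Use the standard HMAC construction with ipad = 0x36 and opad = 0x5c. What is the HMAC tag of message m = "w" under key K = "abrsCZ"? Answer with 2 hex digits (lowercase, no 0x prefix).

Key "abrsCZ" = 61 62 72 73 43 5a is 6 bytes ≤ B = 7; zero-pad to 7 bytes: K' = 61 62 72 73 43 5a 00.
K' ⊕ ipad = 57 54 44 45 75 6c 36.  K' ⊕ opad = 3d 3e 2e 2f 1f 06 5c.
Inner input = (K'⊕ipad) ∥ m = 57 54 44 45 75 6c 36 ∥ 77.
Inner hash: sum = 87+84+68+69+117+108+54+119 = 706; mod 256 = 194 → c2.
Outer input = (K'⊕opad) ∥ inner = 3d 3e 2e 2f 1f 06 5c ∥ c2.
Outer hash (tag): sum = 61+62+46+47+31+6+92+194 = 539; mod 256 = 27 → 1b.

1b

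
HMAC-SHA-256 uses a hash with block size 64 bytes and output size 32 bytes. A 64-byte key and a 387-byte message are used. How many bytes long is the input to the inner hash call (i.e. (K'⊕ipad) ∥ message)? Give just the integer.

Key is 64 ≤ 64 bytes, zero-padded: |K'| = 64.
Inner input = (K'⊕ipad) ∥ m → 64 + 387 = 451 bytes.

451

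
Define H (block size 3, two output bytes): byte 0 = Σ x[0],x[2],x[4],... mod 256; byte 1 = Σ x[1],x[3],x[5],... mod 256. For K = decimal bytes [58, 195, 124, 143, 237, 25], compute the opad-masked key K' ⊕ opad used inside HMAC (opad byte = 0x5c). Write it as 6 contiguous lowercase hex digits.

Key decimal bytes [58, 195, 124, 143, 237, 25] = 3a c3 7c 8f ed 19 is 6 bytes > B = 3, so hash it first: H(key) = a3 6b, then zero-pad to 3 bytes: K' = a3 6b 00.
XOR each byte with 0x5c: a3⊕5c=ff, 6b⊕5c=37, 00⊕5c=5c.

ff375c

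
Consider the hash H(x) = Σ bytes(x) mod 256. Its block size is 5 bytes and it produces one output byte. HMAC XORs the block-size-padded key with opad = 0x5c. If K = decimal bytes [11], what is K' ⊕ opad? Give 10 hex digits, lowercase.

Key decimal bytes [11] = 0b is 1 byte ≤ B = 5; zero-pad to 5 bytes: K' = 0b 00 00 00 00.
XOR each byte with 0x5c: 0b⊕5c=57, 00⊕5c=5c, 00⊕5c=5c, 00⊕5c=5c, 00⊕5c=5c.

575c5c5c5c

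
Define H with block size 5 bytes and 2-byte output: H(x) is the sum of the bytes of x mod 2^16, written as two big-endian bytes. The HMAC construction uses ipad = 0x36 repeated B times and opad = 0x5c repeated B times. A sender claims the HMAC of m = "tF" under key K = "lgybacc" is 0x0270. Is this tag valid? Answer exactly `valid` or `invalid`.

Key "lgybacc" = 6c 67 79 62 61 63 63 is 7 bytes > B = 5, so hash it first: H(key) = 02 d5, then zero-pad to 5 bytes: K' = 02 d5 00 00 00.
K' ⊕ ipad = 34 e3 36 36 36; K' ⊕ opad = 5e 89 5c 5c 5c.
Inner hash: sum = 52+227+54+54+54+116+70 = 627 → 02 73.
Outer hash (recomputed tag): sum = 94+137+92+92+92+2+115 = 624 → 02 70.
Recomputed tag = 0270; claimed = 0270 → match.

valid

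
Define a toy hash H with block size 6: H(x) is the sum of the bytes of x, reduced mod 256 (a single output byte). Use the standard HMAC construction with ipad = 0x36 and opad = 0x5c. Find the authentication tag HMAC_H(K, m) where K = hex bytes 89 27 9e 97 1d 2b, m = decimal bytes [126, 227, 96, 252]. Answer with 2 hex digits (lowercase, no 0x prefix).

Key hex bytes 89 27 9e 97 1d 2b is exactly B = 6 bytes: K' = 89 27 9e 97 1d 2b.
K' ⊕ ipad = bf 11 a8 a1 2b 1d.  K' ⊕ opad = d5 7b c2 cb 41 77.
Inner input = (K'⊕ipad) ∥ m = bf 11 a8 a1 2b 1d ∥ 7e e3 60 fc.
Inner hash: sum = 191+17+168+161+43+29+126+227+96+252 = 1310; mod 256 = 30 → 1e.
Outer input = (K'⊕opad) ∥ inner = d5 7b c2 cb 41 77 ∥ 1e.
Outer hash (tag): sum = 213+123+194+203+65+119+30 = 947; mod 256 = 179 → b3.

b3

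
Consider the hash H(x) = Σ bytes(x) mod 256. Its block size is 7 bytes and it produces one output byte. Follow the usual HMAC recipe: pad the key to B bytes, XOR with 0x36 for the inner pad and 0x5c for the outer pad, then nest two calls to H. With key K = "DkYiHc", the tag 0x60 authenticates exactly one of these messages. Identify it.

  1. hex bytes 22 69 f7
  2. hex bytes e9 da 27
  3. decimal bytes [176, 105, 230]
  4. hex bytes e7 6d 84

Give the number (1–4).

Key "DkYiHc" = 44 6b 59 69 48 63 is 6 bytes ≤ B = 7; zero-pad to 7 bytes: K' = 44 6b 59 69 48 63 00.
K' ⊕ ipad = 72 5d 6f 5f 7e 55 36; K' ⊕ opad = 18 37 05 35 14 3f 5c.
m1: inner = H(72 5d 6f 5f 7e 55 36 22 69 f7) = 28; tag = H(18 37 05 35 14 3f 5c 28) = 60 ← matches
m2: inner = H(72 5d 6f 5f 7e 55 36 e9 da 27) = 90; tag = H(18 37 05 35 14 3f 5c 90) = c8
m3: inner = H(72 5d 6f 5f 7e 55 36 b0 69 e6) = a5; tag = H(18 37 05 35 14 3f 5c a5) = dd
m4: inner = H(72 5d 6f 5f 7e 55 36 e7 6d 84) = 7e; tag = H(18 37 05 35 14 3f 5c 7e) = b6

1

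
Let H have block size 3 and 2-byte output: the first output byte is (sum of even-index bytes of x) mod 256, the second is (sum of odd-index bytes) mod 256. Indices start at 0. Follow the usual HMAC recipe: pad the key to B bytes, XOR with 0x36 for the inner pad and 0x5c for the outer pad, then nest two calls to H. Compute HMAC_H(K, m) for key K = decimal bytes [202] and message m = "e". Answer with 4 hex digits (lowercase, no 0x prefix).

8d8e

Key decimal bytes [202] = ca is 1 byte ≤ B = 3; zero-pad to 3 bytes: K' = ca 00 00.
K' ⊕ ipad = fc 36 36.  K' ⊕ opad = 96 5c 5c.
Inner input = (K'⊕ipad) ∥ m = fc 36 36 ∥ 65.
Inner hash: even-index sum = 306 mod 256 = 50; odd-index sum = 155 mod 256 = 155 → 32 9b.
Outer input = (K'⊕opad) ∥ inner = 96 5c 5c ∥ 32 9b.
Outer hash (tag): even-index sum = 397 mod 256 = 141; odd-index sum = 142 mod 256 = 142 → 8d 8e.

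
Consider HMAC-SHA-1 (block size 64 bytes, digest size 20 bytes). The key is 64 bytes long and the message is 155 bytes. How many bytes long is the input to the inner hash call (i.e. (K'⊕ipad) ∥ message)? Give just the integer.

Key is 64 ≤ 64 bytes, zero-padded: |K'| = 64.
Inner input = (K'⊕ipad) ∥ m → 64 + 155 = 219 bytes.

219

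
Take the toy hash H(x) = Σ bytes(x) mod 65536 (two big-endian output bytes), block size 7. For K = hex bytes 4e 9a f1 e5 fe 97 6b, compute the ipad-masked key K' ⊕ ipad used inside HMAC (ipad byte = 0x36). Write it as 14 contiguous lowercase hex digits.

78acc7d3c8a15d

Key hex bytes 4e 9a f1 e5 fe 97 6b is exactly B = 7 bytes: K' = 4e 9a f1 e5 fe 97 6b.
XOR each byte with 0x36: 4e⊕36=78, 9a⊕36=ac, f1⊕36=c7, e5⊕36=d3, fe⊕36=c8, 97⊕36=a1, 6b⊕36=5d.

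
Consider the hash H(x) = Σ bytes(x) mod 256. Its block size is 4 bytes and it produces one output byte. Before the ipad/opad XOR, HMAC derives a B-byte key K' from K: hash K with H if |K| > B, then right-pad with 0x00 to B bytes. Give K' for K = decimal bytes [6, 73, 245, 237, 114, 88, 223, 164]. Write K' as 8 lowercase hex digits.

|K| = 8 > B = 4, so first hash the key.
H(K): sum = 6+73+245+237+114+88+223+164 = 1150; mod 256 = 126 → 7e.
Zero-pad H(K) = 7e to 4 bytes: K' = 7e 00 00 00.

7e000000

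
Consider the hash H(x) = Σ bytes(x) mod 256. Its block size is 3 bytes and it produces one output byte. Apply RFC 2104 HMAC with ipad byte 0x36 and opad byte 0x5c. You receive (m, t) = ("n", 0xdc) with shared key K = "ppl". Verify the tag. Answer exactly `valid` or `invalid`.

valid

Key "ppl" = 70 70 6c is exactly B = 3 bytes: K' = 70 70 6c.
K' ⊕ ipad = 46 46 5a; K' ⊕ opad = 2c 2c 30.
Inner hash: sum = 70+70+90+110 = 340; mod 256 = 84 → 54.
Outer hash (recomputed tag): sum = 44+44+48+84 = 220 → dc.
Recomputed tag = dc; claimed = dc → match.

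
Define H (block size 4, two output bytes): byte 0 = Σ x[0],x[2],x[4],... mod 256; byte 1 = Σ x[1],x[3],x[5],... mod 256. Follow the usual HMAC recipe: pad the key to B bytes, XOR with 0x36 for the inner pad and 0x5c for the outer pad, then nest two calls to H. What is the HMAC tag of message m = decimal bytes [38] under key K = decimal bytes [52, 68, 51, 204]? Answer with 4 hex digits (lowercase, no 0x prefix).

Key decimal bytes [52, 68, 51, 204] = 34 44 33 cc is exactly B = 4 bytes: K' = 34 44 33 cc.
K' ⊕ ipad = 02 72 05 fa.  K' ⊕ opad = 68 18 6f 90.
Inner input = (K'⊕ipad) ∥ m = 02 72 05 fa ∥ 26.
Inner hash: even-index sum = 45 mod 256 = 45; odd-index sum = 364 mod 256 = 108 → 2d 6c.
Outer input = (K'⊕opad) ∥ inner = 68 18 6f 90 ∥ 2d 6c.
Outer hash (tag): even-index sum = 260 mod 256 = 4; odd-index sum = 276 mod 256 = 20 → 04 14.

0414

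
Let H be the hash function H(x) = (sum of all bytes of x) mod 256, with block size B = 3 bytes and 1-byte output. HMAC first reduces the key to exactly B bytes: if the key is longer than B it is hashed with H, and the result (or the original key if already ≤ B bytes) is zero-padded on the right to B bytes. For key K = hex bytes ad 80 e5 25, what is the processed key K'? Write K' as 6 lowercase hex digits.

|K| = 4 > B = 3, so first hash the key.
H(K): sum = 173+128+229+37 = 567; mod 256 = 55 → 37.
Zero-pad H(K) = 37 to 3 bytes: K' = 37 00 00.

370000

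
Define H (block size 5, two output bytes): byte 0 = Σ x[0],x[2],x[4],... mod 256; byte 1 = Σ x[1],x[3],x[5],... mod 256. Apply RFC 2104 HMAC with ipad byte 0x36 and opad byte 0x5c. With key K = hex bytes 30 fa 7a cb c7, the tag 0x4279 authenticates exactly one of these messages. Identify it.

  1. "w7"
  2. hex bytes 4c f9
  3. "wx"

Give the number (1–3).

Key hex bytes 30 fa 7a cb c7 is exactly B = 5 bytes: K' = 30 fa 7a cb c7.
K' ⊕ ipad = 06 cc 4c fd f1; K' ⊕ opad = 6c a6 26 97 9b.
m1: inner = H(06 cc 4c fd f1 77 37) = 7a 40; tag = H(6c a6 26 97 9b 7a 40) = 6db7
m2: inner = H(06 cc 4c fd f1 4c f9) = 3c 15; tag = H(6c a6 26 97 9b 3c 15) = 4279 ← matches
m3: inner = H(06 cc 4c fd f1 77 78) = bb 40; tag = H(6c a6 26 97 9b bb 40) = 6df8

2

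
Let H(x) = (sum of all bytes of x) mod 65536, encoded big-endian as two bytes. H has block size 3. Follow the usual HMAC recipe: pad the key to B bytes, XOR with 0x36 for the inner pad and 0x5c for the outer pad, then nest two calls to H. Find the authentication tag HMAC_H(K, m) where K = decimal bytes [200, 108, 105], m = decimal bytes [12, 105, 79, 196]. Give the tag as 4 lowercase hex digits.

013b

Key decimal bytes [200, 108, 105] = c8 6c 69 is exactly B = 3 bytes: K' = c8 6c 69.
K' ⊕ ipad = fe 5a 5f.  K' ⊕ opad = 94 30 35.
Inner input = (K'⊕ipad) ∥ m = fe 5a 5f ∥ 0c 69 4f c4.
Inner hash: sum = 254+90+95+12+105+79+196 = 831 → 03 3f.
Outer input = (K'⊕opad) ∥ inner = 94 30 35 ∥ 03 3f.
Outer hash (tag): sum = 148+48+53+3+63 = 315 → 01 3b.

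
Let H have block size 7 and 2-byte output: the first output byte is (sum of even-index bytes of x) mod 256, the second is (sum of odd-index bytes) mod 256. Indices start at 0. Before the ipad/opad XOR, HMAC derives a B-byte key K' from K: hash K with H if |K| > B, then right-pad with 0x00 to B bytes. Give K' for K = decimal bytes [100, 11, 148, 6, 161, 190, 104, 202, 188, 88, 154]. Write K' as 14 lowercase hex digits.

57f10000000000

|K| = 11 > B = 7, so first hash the key.
H(K): even-index sum = 855 mod 256 = 87; odd-index sum = 497 mod 256 = 241 → 57 f1.
Zero-pad H(K) = 57 f1 to 7 bytes: K' = 57 f1 00 00 00 00 00.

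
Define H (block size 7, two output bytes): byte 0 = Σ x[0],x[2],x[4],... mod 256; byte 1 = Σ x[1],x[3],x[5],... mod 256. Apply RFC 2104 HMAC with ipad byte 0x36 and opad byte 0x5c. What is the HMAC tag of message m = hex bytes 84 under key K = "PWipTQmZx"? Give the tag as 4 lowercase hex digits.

Key "PWipTQmZx" = 50 57 69 70 54 51 6d 5a 78 is 9 bytes > B = 7, so hash it first: H(key) = f2 72, then zero-pad to 7 bytes: K' = f2 72 00 00 00 00 00.
K' ⊕ ipad = c4 44 36 36 36 36 36.  K' ⊕ opad = ae 2e 5c 5c 5c 5c 5c.
Inner input = (K'⊕ipad) ∥ m = c4 44 36 36 36 36 36 ∥ 84.
Inner hash: even-index sum = 358 mod 256 = 102; odd-index sum = 308 mod 256 = 52 → 66 34.
Outer input = (K'⊕opad) ∥ inner = ae 2e 5c 5c 5c 5c 5c ∥ 66 34.
Outer hash (tag): even-index sum = 502 mod 256 = 246; odd-index sum = 332 mod 256 = 76 → f6 4c.

f64c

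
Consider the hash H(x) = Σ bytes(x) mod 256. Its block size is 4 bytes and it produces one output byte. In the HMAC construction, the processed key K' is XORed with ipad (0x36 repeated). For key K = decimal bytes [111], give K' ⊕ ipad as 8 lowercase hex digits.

59363636

Key decimal bytes [111] = 6f is 1 byte ≤ B = 4; zero-pad to 4 bytes: K' = 6f 00 00 00.
XOR each byte with 0x36: 6f⊕36=59, 00⊕36=36, 00⊕36=36, 00⊕36=36.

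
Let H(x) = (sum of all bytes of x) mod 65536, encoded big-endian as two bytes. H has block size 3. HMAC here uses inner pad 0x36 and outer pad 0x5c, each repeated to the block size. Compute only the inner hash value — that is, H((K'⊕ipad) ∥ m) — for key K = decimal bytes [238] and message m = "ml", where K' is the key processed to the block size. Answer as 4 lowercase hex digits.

Key decimal bytes [238] = ee is 1 byte ≤ B = 3; zero-pad to 3 bytes: K' = ee 00 00.
K' ⊕ ipad = d8 36 36.
Inner input = d8 36 36 ∥ 6d 6c.
Inner hash: sum = 216+54+54+109+108 = 541 → 02 1d.

021d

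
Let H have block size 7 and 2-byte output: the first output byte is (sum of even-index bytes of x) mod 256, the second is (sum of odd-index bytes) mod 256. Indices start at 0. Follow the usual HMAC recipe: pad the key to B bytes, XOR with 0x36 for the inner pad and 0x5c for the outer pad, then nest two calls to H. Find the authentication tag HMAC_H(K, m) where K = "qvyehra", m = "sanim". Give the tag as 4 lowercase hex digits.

e8a6

Key "qvyehra" = 71 76 79 65 68 72 61 is exactly B = 7 bytes: K' = 71 76 79 65 68 72 61.
K' ⊕ ipad = 47 40 4f 53 5e 44 57.  K' ⊕ opad = 2d 2a 25 39 34 2e 3d.
Inner input = (K'⊕ipad) ∥ m = 47 40 4f 53 5e 44 57 ∥ 73 61 6e 69 6d.
Inner hash: even-index sum = 533 mod 256 = 21; odd-index sum = 549 mod 256 = 37 → 15 25.
Outer input = (K'⊕opad) ∥ inner = 2d 2a 25 39 34 2e 3d ∥ 15 25.
Outer hash (tag): even-index sum = 232 mod 256 = 232; odd-index sum = 166 mod 256 = 166 → e8 a6.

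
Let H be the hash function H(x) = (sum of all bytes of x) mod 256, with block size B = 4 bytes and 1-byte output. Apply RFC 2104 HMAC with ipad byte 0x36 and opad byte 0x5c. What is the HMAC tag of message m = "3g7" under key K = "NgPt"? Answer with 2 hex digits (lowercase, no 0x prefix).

c3

Key "NgPt" = 4e 67 50 74 is exactly B = 4 bytes: K' = 4e 67 50 74.
K' ⊕ ipad = 78 51 66 42.  K' ⊕ opad = 12 3b 0c 28.
Inner input = (K'⊕ipad) ∥ m = 78 51 66 42 ∥ 33 67 37.
Inner hash: sum = 120+81+102+66+51+103+55 = 578; mod 256 = 66 → 42.
Outer input = (K'⊕opad) ∥ inner = 12 3b 0c 28 ∥ 42.
Outer hash (tag): sum = 18+59+12+40+66 = 195 → c3.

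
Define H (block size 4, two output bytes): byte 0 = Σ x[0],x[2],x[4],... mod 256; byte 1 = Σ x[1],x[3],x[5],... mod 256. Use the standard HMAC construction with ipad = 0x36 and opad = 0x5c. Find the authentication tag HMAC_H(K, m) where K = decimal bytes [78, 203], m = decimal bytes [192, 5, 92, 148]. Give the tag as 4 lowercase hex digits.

38bf

Key decimal bytes [78, 203] = 4e cb is 2 bytes ≤ B = 4; zero-pad to 4 bytes: K' = 4e cb 00 00.
K' ⊕ ipad = 78 fd 36 36.  K' ⊕ opad = 12 97 5c 5c.
Inner input = (K'⊕ipad) ∥ m = 78 fd 36 36 ∥ c0 05 5c 94.
Inner hash: even-index sum = 458 mod 256 = 202; odd-index sum = 460 mod 256 = 204 → ca cc.
Outer input = (K'⊕opad) ∥ inner = 12 97 5c 5c ∥ ca cc.
Outer hash (tag): even-index sum = 312 mod 256 = 56; odd-index sum = 447 mod 256 = 191 → 38 bf.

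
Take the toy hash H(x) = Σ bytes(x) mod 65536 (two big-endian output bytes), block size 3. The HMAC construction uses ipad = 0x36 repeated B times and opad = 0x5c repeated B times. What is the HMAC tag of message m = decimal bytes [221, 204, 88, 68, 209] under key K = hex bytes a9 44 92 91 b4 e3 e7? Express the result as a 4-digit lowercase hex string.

Key hex bytes a9 44 92 91 b4 e3 e7 is 7 bytes > B = 3, so hash it first: H(key) = 04 8e, then zero-pad to 3 bytes: K' = 04 8e 00.
K' ⊕ ipad = 32 b8 36.  K' ⊕ opad = 58 d2 5c.
Inner input = (K'⊕ipad) ∥ m = 32 b8 36 ∥ dd cc 58 44 d1.
Inner hash: sum = 50+184+54+221+204+88+68+209 = 1078 → 04 36.
Outer input = (K'⊕opad) ∥ inner = 58 d2 5c ∥ 04 36.
Outer hash (tag): sum = 88+210+92+4+54 = 448 → 01 c0.

01c0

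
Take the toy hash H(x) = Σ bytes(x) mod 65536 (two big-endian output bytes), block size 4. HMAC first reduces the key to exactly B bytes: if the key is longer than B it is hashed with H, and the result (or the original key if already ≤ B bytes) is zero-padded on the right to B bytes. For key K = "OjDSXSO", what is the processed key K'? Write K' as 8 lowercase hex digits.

024a0000

|K| = 7 > B = 4, so first hash the key.
H(K): sum = 79+106+68+83+88+83+79 = 586 → 02 4a.
Zero-pad H(K) = 02 4a to 4 bytes: K' = 02 4a 00 00.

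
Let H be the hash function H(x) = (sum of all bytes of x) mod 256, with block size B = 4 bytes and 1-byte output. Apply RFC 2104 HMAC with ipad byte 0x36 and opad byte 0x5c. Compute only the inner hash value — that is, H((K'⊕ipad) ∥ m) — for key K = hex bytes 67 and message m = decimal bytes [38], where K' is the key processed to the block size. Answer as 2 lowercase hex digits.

19

Key hex bytes 67 is 1 byte ≤ B = 4; zero-pad to 4 bytes: K' = 67 00 00 00.
K' ⊕ ipad = 51 36 36 36.
Inner input = 51 36 36 36 ∥ 26.
Inner hash: sum = 81+54+54+54+38 = 281; mod 256 = 25 → 19.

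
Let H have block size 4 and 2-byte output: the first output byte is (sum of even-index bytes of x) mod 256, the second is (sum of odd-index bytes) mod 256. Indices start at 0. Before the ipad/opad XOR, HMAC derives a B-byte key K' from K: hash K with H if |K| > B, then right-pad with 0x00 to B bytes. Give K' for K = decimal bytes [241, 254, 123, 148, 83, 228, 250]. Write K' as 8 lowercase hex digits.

b9760000

|K| = 7 > B = 4, so first hash the key.
H(K): even-index sum = 697 mod 256 = 185; odd-index sum = 630 mod 256 = 118 → b9 76.
Zero-pad H(K) = b9 76 to 4 bytes: K' = b9 76 00 00.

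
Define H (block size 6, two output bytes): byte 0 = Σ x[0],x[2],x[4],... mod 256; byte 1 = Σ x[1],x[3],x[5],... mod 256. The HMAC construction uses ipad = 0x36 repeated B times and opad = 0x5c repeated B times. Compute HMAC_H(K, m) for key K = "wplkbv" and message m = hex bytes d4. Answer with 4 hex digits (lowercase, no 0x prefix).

Key "wplkbv" = 77 70 6c 6b 62 76 is exactly B = 6 bytes: K' = 77 70 6c 6b 62 76.
K' ⊕ ipad = 41 46 5a 5d 54 40.  K' ⊕ opad = 2b 2c 30 37 3e 2a.
Inner input = (K'⊕ipad) ∥ m = 41 46 5a 5d 54 40 ∥ d4.
Inner hash: even-index sum = 451 mod 256 = 195; odd-index sum = 227 mod 256 = 227 → c3 e3.
Outer input = (K'⊕opad) ∥ inner = 2b 2c 30 37 3e 2a ∥ c3 e3.
Outer hash (tag): even-index sum = 348 mod 256 = 92; odd-index sum = 368 mod 256 = 112 → 5c 70.

5c70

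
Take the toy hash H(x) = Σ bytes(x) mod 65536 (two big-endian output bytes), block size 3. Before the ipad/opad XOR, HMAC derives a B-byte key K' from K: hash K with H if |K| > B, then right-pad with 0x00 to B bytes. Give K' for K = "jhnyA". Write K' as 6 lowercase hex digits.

|K| = 5 > B = 3, so first hash the key.
H(K): sum = 106+104+110+121+65 = 506 → 01 fa.
Zero-pad H(K) = 01 fa to 3 bytes: K' = 01 fa 00.

01fa00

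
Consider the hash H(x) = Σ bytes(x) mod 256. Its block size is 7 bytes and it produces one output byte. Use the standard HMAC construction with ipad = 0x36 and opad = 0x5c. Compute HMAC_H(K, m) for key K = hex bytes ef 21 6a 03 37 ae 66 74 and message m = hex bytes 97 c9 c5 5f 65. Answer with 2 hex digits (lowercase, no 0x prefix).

Key hex bytes ef 21 6a 03 37 ae 66 74 is 8 bytes > B = 7, so hash it first: H(key) = 3c, then zero-pad to 7 bytes: K' = 3c 00 00 00 00 00 00.
K' ⊕ ipad = 0a 36 36 36 36 36 36.  K' ⊕ opad = 60 5c 5c 5c 5c 5c 5c.
Inner input = (K'⊕ipad) ∥ m = 0a 36 36 36 36 36 36 ∥ 97 c9 c5 5f 65.
Inner hash: sum = 10+54+54+54+54+54+54+151+201+197+95+101 = 1079; mod 256 = 55 → 37.
Outer input = (K'⊕opad) ∥ inner = 60 5c 5c 5c 5c 5c 5c ∥ 37.
Outer hash (tag): sum = 96+92+92+92+92+92+92+55 = 703; mod 256 = 191 → bf.

bf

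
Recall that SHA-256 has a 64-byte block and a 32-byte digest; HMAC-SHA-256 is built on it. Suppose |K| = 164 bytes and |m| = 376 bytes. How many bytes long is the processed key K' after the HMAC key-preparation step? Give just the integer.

Key is 164 > 64 bytes, so it is hashed to 32 bytes then zero-padded to 64: |K'| = 64.

64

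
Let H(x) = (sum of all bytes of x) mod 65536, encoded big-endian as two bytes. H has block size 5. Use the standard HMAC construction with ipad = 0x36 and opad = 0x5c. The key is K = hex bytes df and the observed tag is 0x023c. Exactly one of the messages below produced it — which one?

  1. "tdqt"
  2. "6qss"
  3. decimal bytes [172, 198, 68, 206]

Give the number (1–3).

Key hex bytes df is 1 byte ≤ B = 5; zero-pad to 5 bytes: K' = df 00 00 00 00.
K' ⊕ ipad = e9 36 36 36 36; K' ⊕ opad = 83 5c 5c 5c 5c.
m1: inner = H(e9 36 36 36 36 74 64 71 74) = 03 7e; tag = H(83 5c 5c 5c 5c 03 7e) = 0274
m2: inner = H(e9 36 36 36 36 36 71 73 73) = 03 4e; tag = H(83 5c 5c 5c 5c 03 4e) = 0244
m3: inner = H(e9 36 36 36 36 ac c6 44 ce) = 04 45; tag = H(83 5c 5c 5c 5c 04 45) = 023c ← matches

3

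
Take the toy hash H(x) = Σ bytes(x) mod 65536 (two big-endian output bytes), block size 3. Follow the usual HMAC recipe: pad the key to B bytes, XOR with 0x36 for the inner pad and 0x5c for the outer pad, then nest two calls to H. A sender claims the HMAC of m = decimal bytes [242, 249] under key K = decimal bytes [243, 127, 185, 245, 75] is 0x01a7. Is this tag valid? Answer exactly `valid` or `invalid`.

valid

Key decimal bytes [243, 127, 185, 245, 75] = f3 7f b9 f5 4b is 5 bytes > B = 3, so hash it first: H(key) = 03 6b, then zero-pad to 3 bytes: K' = 03 6b 00.
K' ⊕ ipad = 35 5d 36; K' ⊕ opad = 5f 37 5c.
Inner hash: sum = 53+93+54+242+249 = 691 → 02 b3.
Outer hash (recomputed tag): sum = 95+55+92+2+179 = 423 → 01 a7.
Recomputed tag = 01a7; claimed = 01a7 → match.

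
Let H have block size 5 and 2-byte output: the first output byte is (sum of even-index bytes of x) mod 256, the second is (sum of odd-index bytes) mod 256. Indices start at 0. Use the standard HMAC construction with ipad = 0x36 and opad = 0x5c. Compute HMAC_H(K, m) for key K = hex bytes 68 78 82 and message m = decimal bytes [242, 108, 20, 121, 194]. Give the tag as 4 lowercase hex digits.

Key hex bytes 68 78 82 is 3 bytes ≤ B = 5; zero-pad to 5 bytes: K' = 68 78 82 00 00.
K' ⊕ ipad = 5e 4e b4 36 36.  K' ⊕ opad = 34 24 de 5c 5c.
Inner input = (K'⊕ipad) ∥ m = 5e 4e b4 36 36 ∥ f2 6c 14 79 c2.
Inner hash: even-index sum = 557 mod 256 = 45; odd-index sum = 588 mod 256 = 76 → 2d 4c.
Outer input = (K'⊕opad) ∥ inner = 34 24 de 5c 5c ∥ 2d 4c.
Outer hash (tag): even-index sum = 442 mod 256 = 186; odd-index sum = 173 mod 256 = 173 → ba ad.

baad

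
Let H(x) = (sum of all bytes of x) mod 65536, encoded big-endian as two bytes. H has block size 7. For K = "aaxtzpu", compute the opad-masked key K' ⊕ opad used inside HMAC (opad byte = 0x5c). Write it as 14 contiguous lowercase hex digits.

Key "aaxtzpu" = 61 61 78 74 7a 70 75 is exactly B = 7 bytes: K' = 61 61 78 74 7a 70 75.
XOR each byte with 0x5c: 61⊕5c=3d, 61⊕5c=3d, 78⊕5c=24, 74⊕5c=28, 7a⊕5c=26, 70⊕5c=2c, 75⊕5c=29.

3d3d2428262c29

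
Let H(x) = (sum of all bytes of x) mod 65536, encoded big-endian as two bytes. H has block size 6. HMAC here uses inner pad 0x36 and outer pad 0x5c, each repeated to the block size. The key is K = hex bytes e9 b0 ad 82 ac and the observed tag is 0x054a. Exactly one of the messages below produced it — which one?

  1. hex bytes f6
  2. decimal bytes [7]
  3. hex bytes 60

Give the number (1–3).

Key hex bytes e9 b0 ad 82 ac is 5 bytes ≤ B = 6; zero-pad to 6 bytes: K' = e9 b0 ad 82 ac 00.
K' ⊕ ipad = df 86 9b b4 9a 36; K' ⊕ opad = b5 ec f1 de f0 5c.
m1: inner = H(df 86 9b b4 9a 36 f6) = 04 7a; tag = H(b5 ec f1 de f0 5c 04 7a) = 053a
m2: inner = H(df 86 9b b4 9a 36 07) = 03 8b; tag = H(b5 ec f1 de f0 5c 03 8b) = 054a ← matches
m3: inner = H(df 86 9b b4 9a 36 60) = 03 e4; tag = H(b5 ec f1 de f0 5c 03 e4) = 05a3

2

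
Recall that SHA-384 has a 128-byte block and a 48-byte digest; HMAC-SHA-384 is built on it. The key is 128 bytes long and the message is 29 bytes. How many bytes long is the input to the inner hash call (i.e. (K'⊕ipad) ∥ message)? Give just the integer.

157

Key is 128 ≤ 128 bytes, zero-padded: |K'| = 128.
Inner input = (K'⊕ipad) ∥ m → 128 + 29 = 157 bytes.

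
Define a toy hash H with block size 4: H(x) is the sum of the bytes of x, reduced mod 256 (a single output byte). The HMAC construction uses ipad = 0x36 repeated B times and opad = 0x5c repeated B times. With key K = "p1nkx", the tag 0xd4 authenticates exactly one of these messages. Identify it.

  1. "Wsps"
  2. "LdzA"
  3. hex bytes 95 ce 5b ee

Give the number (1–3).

3

Key "p1nkx" = 70 31 6e 6b 78 is 5 bytes > B = 4, so hash it first: H(key) = f2, then zero-pad to 4 bytes: K' = f2 00 00 00.
K' ⊕ ipad = c4 36 36 36; K' ⊕ opad = ae 5c 5c 5c.
m1: inner = H(c4 36 36 36 57 73 70 73) = 13; tag = H(ae 5c 5c 5c 13) = d5
m2: inner = H(c4 36 36 36 4c 64 7a 41) = d1; tag = H(ae 5c 5c 5c d1) = 93
m3: inner = H(c4 36 36 36 95 ce 5b ee) = 12; tag = H(ae 5c 5c 5c 12) = d4 ← matches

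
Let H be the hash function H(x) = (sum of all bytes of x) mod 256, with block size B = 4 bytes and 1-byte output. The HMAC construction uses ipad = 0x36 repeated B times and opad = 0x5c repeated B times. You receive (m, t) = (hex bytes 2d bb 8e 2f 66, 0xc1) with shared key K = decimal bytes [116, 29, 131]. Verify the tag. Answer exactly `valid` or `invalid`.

Key decimal bytes [116, 29, 131] = 74 1d 83 is 3 bytes ≤ B = 4; zero-pad to 4 bytes: K' = 74 1d 83 00.
K' ⊕ ipad = 42 2b b5 36; K' ⊕ opad = 28 41 df 5c.
Inner hash: sum = 66+43+181+54+45+187+142+47+102 = 867; mod 256 = 99 → 63.
Outer hash (recomputed tag): sum = 40+65+223+92+99 = 519; mod 256 = 7 → 07.
Recomputed tag = 07; claimed = c1 → mismatch.

invalid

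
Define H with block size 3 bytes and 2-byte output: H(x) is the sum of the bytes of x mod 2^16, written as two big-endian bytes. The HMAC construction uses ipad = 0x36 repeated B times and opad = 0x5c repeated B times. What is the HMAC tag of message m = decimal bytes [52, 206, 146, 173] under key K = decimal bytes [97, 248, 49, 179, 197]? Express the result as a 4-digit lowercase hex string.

Key decimal bytes [97, 248, 49, 179, 197] = 61 f8 31 b3 c5 is 5 bytes > B = 3, so hash it first: H(key) = 03 02, then zero-pad to 3 bytes: K' = 03 02 00.
K' ⊕ ipad = 35 34 36.  K' ⊕ opad = 5f 5e 5c.
Inner input = (K'⊕ipad) ∥ m = 35 34 36 ∥ 34 ce 92 ad.
Inner hash: sum = 53+52+54+52+206+146+173 = 736 → 02 e0.
Outer input = (K'⊕opad) ∥ inner = 5f 5e 5c ∥ 02 e0.
Outer hash (tag): sum = 95+94+92+2+224 = 507 → 01 fb.

01fb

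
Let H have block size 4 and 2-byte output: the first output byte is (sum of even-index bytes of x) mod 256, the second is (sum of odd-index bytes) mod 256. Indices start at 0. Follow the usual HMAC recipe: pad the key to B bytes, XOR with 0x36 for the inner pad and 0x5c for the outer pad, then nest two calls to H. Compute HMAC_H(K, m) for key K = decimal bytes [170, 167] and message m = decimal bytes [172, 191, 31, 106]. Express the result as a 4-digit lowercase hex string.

ef47

Key decimal bytes [170, 167] = aa a7 is 2 bytes ≤ B = 4; zero-pad to 4 bytes: K' = aa a7 00 00.
K' ⊕ ipad = 9c 91 36 36.  K' ⊕ opad = f6 fb 5c 5c.
Inner input = (K'⊕ipad) ∥ m = 9c 91 36 36 ∥ ac bf 1f 6a.
Inner hash: even-index sum = 413 mod 256 = 157; odd-index sum = 496 mod 256 = 240 → 9d f0.
Outer input = (K'⊕opad) ∥ inner = f6 fb 5c 5c ∥ 9d f0.
Outer hash (tag): even-index sum = 495 mod 256 = 239; odd-index sum = 583 mod 256 = 71 → ef 47.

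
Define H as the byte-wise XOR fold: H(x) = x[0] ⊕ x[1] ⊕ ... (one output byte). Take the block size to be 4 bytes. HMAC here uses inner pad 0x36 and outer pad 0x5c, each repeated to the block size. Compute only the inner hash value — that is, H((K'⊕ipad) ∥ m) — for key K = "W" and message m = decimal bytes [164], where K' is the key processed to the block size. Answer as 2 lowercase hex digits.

Key "W" = 57 is 1 byte ≤ B = 4; zero-pad to 4 bytes: K' = 57 00 00 00.
K' ⊕ ipad = 61 36 36 36.
Inner input = 61 36 36 36 ∥ a4.
Inner hash: XOR 61⊕36⊕36⊕36⊕a4 = f3.

f3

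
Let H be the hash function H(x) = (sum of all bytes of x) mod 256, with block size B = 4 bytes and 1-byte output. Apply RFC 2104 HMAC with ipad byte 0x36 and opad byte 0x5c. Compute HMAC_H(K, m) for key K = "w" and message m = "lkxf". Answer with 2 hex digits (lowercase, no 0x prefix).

Key "w" = 77 is 1 byte ≤ B = 4; zero-pad to 4 bytes: K' = 77 00 00 00.
K' ⊕ ipad = 41 36 36 36.  K' ⊕ opad = 2b 5c 5c 5c.
Inner input = (K'⊕ipad) ∥ m = 41 36 36 36 ∥ 6c 6b 78 66.
Inner hash: sum = 65+54+54+54+108+107+120+102 = 664; mod 256 = 152 → 98.
Outer input = (K'⊕opad) ∥ inner = 2b 5c 5c 5c ∥ 98.
Outer hash (tag): sum = 43+92+92+92+152 = 471; mod 256 = 215 → d7.

d7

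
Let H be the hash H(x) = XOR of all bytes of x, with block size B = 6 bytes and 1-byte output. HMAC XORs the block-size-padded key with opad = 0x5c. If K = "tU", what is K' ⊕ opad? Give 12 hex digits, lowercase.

28095c5c5c5c

Key "tU" = 74 55 is 2 bytes ≤ B = 6; zero-pad to 6 bytes: K' = 74 55 00 00 00 00.
XOR each byte with 0x5c: 74⊕5c=28, 55⊕5c=09, 00⊕5c=5c, 00⊕5c=5c, 00⊕5c=5c, 00⊕5c=5c.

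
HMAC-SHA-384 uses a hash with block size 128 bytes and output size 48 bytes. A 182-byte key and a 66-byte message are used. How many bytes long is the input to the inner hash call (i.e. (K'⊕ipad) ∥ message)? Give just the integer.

Key is 182 > 128 bytes, so it is hashed to 48 bytes then zero-padded to 128: |K'| = 128.
Inner input = (K'⊕ipad) ∥ m → 128 + 66 = 194 bytes.

194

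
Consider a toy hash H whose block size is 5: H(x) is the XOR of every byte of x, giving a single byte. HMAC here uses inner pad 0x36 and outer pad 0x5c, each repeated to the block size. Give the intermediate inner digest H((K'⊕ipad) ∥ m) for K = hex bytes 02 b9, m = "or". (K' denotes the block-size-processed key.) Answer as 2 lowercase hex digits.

Key hex bytes 02 b9 is 2 bytes ≤ B = 5; zero-pad to 5 bytes: K' = 02 b9 00 00 00.
K' ⊕ ipad = 34 8f 36 36 36.
Inner input = 34 8f 36 36 36 ∥ 6f 72.
Inner hash: XOR 34⊕8f⊕36⊕36⊕36⊕6f⊕72 = 90.

90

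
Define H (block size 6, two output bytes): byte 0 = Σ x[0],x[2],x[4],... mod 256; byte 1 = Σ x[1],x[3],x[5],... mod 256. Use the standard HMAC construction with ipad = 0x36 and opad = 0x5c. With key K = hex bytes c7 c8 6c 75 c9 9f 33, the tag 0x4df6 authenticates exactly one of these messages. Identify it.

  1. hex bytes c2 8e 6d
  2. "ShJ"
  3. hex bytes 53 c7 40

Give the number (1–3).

Key hex bytes c7 c8 6c 75 c9 9f 33 is 7 bytes > B = 6, so hash it first: H(key) = 2f dc, then zero-pad to 6 bytes: K' = 2f dc 00 00 00 00.
K' ⊕ ipad = 19 ea 36 36 36 36; K' ⊕ opad = 73 80 5c 5c 5c 5c.
m1: inner = H(19 ea 36 36 36 36 c2 8e 6d) = b4 e4; tag = H(73 80 5c 5c 5c 5c b4 e4) = df1c
m2: inner = H(19 ea 36 36 36 36 53 68 4a) = 22 be; tag = H(73 80 5c 5c 5c 5c 22 be) = 4df6 ← matches
m3: inner = H(19 ea 36 36 36 36 53 c7 40) = 18 1d; tag = H(73 80 5c 5c 5c 5c 18 1d) = 4355

2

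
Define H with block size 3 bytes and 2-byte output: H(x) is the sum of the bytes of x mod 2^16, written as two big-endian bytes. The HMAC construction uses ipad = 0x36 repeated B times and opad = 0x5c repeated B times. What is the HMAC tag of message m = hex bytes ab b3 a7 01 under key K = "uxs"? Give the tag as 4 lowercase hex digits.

015a

Key "uxs" = 75 78 73 is exactly B = 3 bytes: K' = 75 78 73.
K' ⊕ ipad = 43 4e 45.  K' ⊕ opad = 29 24 2f.
Inner input = (K'⊕ipad) ∥ m = 43 4e 45 ∥ ab b3 a7 01.
Inner hash: sum = 67+78+69+171+179+167+1 = 732 → 02 dc.
Outer input = (K'⊕opad) ∥ inner = 29 24 2f ∥ 02 dc.
Outer hash (tag): sum = 41+36+47+2+220 = 346 → 01 5a.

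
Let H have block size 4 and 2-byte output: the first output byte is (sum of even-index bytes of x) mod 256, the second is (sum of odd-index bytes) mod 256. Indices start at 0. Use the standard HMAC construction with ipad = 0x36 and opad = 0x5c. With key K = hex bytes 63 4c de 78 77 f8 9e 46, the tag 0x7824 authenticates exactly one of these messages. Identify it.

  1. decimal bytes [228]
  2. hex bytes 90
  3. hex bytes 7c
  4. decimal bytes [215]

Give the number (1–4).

Key hex bytes 63 4c de 78 77 f8 9e 46 is 8 bytes > B = 4, so hash it first: H(key) = 56 02, then zero-pad to 4 bytes: K' = 56 02 00 00.
K' ⊕ ipad = 60 34 36 36; K' ⊕ opad = 0a 5e 5c 5c.
m1: inner = H(60 34 36 36 e4) = 7a 6a; tag = H(0a 5e 5c 5c 7a 6a) = e024
m2: inner = H(60 34 36 36 90) = 26 6a; tag = H(0a 5e 5c 5c 26 6a) = 8c24
m3: inner = H(60 34 36 36 7c) = 12 6a; tag = H(0a 5e 5c 5c 12 6a) = 7824 ← matches
m4: inner = H(60 34 36 36 d7) = 6d 6a; tag = H(0a 5e 5c 5c 6d 6a) = d324

3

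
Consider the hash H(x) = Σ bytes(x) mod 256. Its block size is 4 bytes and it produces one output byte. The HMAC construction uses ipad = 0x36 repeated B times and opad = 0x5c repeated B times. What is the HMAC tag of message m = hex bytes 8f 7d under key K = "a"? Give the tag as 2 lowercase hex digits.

Key "a" = 61 is 1 byte ≤ B = 4; zero-pad to 4 bytes: K' = 61 00 00 00.
K' ⊕ ipad = 57 36 36 36.  K' ⊕ opad = 3d 5c 5c 5c.
Inner input = (K'⊕ipad) ∥ m = 57 36 36 36 ∥ 8f 7d.
Inner hash: sum = 87+54+54+54+143+125 = 517; mod 256 = 5 → 05.
Outer input = (K'⊕opad) ∥ inner = 3d 5c 5c 5c ∥ 05.
Outer hash (tag): sum = 61+92+92+92+5 = 342; mod 256 = 86 → 56.

56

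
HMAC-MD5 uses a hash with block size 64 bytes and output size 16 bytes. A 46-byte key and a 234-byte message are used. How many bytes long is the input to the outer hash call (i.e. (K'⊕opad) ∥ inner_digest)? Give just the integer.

Key is 46 ≤ 64 bytes, zero-padded: |K'| = 64.
Outer input = (K'⊕opad) ∥ H(inner) → 64 + 16 = 80 bytes.

80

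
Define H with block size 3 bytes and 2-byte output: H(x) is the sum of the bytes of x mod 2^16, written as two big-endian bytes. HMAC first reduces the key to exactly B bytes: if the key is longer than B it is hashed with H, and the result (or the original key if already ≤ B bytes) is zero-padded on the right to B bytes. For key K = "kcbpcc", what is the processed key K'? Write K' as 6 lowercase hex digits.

|K| = 6 > B = 3, so first hash the key.
H(K): sum = 107+99+98+112+99+99 = 614 → 02 66.
Zero-pad H(K) = 02 66 to 3 bytes: K' = 02 66 00.

026600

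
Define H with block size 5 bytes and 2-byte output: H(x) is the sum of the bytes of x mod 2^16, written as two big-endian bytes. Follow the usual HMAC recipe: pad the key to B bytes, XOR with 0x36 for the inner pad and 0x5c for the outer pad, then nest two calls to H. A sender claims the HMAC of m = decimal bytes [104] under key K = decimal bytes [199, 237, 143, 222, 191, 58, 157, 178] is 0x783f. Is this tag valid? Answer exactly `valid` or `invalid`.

Key decimal bytes [199, 237, 143, 222, 191, 58, 157, 178] = c7 ed 8f de bf 3a 9d b2 is 8 bytes > B = 5, so hash it first: H(key) = 05 69, then zero-pad to 5 bytes: K' = 05 69 00 00 00.
K' ⊕ ipad = 33 5f 36 36 36; K' ⊕ opad = 59 35 5c 5c 5c.
Inner hash: sum = 51+95+54+54+54+104 = 412 → 01 9c.
Outer hash (recomputed tag): sum = 89+53+92+92+92+1+156 = 575 → 02 3f.
Recomputed tag = 023f; claimed = 783f → mismatch.

invalid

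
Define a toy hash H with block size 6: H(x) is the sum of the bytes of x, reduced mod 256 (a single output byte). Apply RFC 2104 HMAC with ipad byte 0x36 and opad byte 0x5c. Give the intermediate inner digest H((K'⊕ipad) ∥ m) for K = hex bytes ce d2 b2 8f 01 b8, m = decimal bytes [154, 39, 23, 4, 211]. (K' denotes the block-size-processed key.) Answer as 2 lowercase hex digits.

8d

Key hex bytes ce d2 b2 8f 01 b8 is exactly B = 6 bytes: K' = ce d2 b2 8f 01 b8.
K' ⊕ ipad = f8 e4 84 b9 37 8e.
Inner input = f8 e4 84 b9 37 8e ∥ 9a 27 17 04 d3.
Inner hash: sum = 248+228+132+185+55+142+154+39+23+4+211 = 1421; mod 256 = 141 → 8d.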